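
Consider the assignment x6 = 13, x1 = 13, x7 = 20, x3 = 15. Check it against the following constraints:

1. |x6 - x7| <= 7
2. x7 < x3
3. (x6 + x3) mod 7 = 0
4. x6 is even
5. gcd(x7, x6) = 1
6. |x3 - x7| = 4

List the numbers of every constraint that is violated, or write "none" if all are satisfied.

1. |13 - 20| = 7; 7 ≤ 7  OK
2. x7 = 20, x3 = 15; 20 ≥ 15 (want <)  FAIL
3. x6 + x3 = 28; 28 mod 7 = 0  OK
4. x6 = 13 is odd  FAIL
5. gcd(20, 13) = 1  OK
6. |15 - 20| = 5, not 4  FAIL

No — constraints 2, 4, 6 are not satisfied.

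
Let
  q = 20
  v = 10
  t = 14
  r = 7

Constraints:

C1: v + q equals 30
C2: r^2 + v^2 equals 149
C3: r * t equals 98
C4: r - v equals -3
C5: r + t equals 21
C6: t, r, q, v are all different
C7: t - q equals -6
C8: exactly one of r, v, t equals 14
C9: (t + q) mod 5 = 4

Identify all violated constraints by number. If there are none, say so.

None — every constraint holds.

C1: v + q = 10 + 20 = 30 — satisfied.
C2: r^2 + v^2 = 7^2 + 10^2 = 49 + 100 = 149 — satisfied.
C3: r * t = 7 * 14 = 98 — satisfied.
C4: r - v = 7 - 10 = -3 — satisfied.
C5: r + t = 7 + 14 = 21 — satisfied.
C6: values 14, 7, 20, 10 are pairwise distinct — satisfied.
C7: t - q = 14 - 20 = -6 — satisfied.
C8: r=7, v=10, t=14; 1 of them equals 14 — satisfied.
C9: t + q = 34; 34 mod 5 = 4 — satisfied.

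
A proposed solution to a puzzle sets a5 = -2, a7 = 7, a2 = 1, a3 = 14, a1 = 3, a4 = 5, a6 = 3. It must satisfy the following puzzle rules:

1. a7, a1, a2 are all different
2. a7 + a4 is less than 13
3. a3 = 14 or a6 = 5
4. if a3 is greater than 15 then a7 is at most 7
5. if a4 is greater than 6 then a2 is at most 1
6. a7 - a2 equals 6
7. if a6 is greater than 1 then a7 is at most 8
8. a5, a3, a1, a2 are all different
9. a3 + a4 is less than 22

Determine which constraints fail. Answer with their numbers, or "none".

1. values 7, 3, 1 are pairwise distinct  true
2. a7 + a4 = 7 + 5 = 12; 12 < 13  true
3. a3 = 14 = 14 (first disjunct)  true
4. a3 = 14, not > 15; antecedent false, conditional vacuously true  true
5. a4 = 5, not > 6; antecedent false, conditional vacuously true  true
6. a7 - a2 = 7 - 1 = 6  true
7. a6 = 3 > 1, so we need a7 ≤ 8; a7 = 7 ≤ 8  true
8. values -2, 14, 3, 1 are pairwise distinct  true
9. a3 + a4 = 14 + 5 = 19; 19 < 22  true

No violations.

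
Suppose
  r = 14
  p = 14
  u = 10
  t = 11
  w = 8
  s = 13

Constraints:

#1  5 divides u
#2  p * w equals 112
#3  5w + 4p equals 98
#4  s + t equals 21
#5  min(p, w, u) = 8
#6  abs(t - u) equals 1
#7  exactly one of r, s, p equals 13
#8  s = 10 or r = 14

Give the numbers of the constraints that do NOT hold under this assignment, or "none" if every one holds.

Constraints 3, 4 do not hold.

#1 10 / 5 = 2, so 5 divides 10  holds
#2 p * w = 14 * 8 = 112  holds
#3 5w + 4p = 5(8) + 4(14) = 96, not 98  fails
#4 s + t = 13 + 11 = 24, not 21  fails
#5 min(14, 8, 10) = 8  holds
#6 abs(11 - 10) = 1  holds
#7 r=14, s=13, p=14; 1 of them equals 13  holds
#8 s = 13 ≠ 10, but r = 14 = 14 (second disjunct)  holds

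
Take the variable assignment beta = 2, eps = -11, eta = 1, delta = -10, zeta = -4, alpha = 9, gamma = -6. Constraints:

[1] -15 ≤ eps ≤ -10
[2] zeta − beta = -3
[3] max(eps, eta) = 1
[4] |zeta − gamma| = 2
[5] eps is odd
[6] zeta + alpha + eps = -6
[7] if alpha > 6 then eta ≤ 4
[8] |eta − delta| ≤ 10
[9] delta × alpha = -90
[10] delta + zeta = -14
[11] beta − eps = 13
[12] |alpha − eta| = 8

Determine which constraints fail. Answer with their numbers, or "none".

[1] eps = -11 lies in [-15, -10] — holds.
[2] zeta − beta = -4 − 2 = -6, not -3 — does not hold.
[3] max(-11, 1) = 1 — holds.
[4] |-4 − (-6)| = 2 — holds.
[5] eps = -11 is odd — holds.
[6] zeta + alpha + eps = -4 + 9 + (-11) = -6 — holds.
[7] alpha = 9 > 6, so we need eta ≤ 4; eta = 1 ≤ 4 — holds.
[8] |1 − (-10)| = 11; 11 > 10, exceeds bound 10 — does not hold.
[9] delta × alpha = -10 × 9 = -90 — holds.
[10] delta + zeta = -10 + (-4) = -14 — holds.
[11] beta − eps = 2 − (-11) = 13 — holds.
[12] |9 − 1| = 8 — holds.

Constraints 2, 8 are violated.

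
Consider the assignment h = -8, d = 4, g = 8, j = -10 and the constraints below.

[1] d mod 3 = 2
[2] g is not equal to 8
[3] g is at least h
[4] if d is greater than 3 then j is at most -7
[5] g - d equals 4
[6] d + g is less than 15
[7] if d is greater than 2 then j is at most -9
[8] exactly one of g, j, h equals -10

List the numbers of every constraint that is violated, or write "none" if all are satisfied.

Constraints 1 and 2 are violated.

[1] 4 mod 3 = 1, not 2  FAIL
[2] g = 8, but 8 is required to differ  FAIL
[3] g = 8, h = -8; 8 ≥ -8  OK
[4] d = 4 > 3, so we need j ≤ -7; j = -10 ≤ -7  OK
[5] g - d = 8 - 4 = 4  OK
[6] d + g = 4 + 8 = 12; 12 < 15  OK
[7] d = 4 > 2, so we need j ≤ -9; j = -10 ≤ -9  OK
[8] g=8, j=-10, h=-8; 1 of them equals -10  OK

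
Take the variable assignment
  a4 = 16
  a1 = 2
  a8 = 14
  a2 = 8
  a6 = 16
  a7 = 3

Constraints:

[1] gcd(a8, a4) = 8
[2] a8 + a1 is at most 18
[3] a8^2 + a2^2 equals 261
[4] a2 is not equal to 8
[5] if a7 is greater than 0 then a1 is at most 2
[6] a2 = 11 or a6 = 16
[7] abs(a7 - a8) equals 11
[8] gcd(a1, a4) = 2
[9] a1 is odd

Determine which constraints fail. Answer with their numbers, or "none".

Constraints 1, 3, 4, and 9 do not hold.

[1] gcd(14, 16) = 2, not 8 — violated.
[2] a8 + a1 = 14 + 2 = 16; 16 ≤ 18 — OK.
[3] a8^2 + a2^2 = 14^2 + 8^2 = 196 + 64 = 260, not 261 — violated.
[4] a2 = 8, but 8 is required to differ — violated.
[5] a7 = 3 > 0, so we need a1 ≤ 2; a1 = 2 ≤ 2 — OK.
[6] a2 = 8 ≠ 11, but a6 = 16 = 16 (second disjunct) — OK.
[7] abs(3 - 14) = 11 — OK.
[8] gcd(2, 16) = 2 — OK.
[9] a1 = 2 is even — violated.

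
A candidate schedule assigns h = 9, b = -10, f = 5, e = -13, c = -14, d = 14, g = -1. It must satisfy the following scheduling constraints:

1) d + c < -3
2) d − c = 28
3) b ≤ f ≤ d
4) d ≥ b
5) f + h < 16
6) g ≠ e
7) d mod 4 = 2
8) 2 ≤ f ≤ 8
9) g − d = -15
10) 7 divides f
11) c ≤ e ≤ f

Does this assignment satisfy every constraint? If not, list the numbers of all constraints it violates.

1) d + c = 14 + (-14) = 0; 0 ≥ -3, bound -3 not met — fails.
2) d − c = 14 − (-14) = 28 — holds.
3) values -10 ≤ 5 ≤ 14 — holds.
4) d = 14, b = -10; 14 ≥ -10 — holds.
5) f + h = 5 + 9 = 14; 14 < 16 — holds.
6) g = -1, e = -13; distinct — holds.
7) 14 mod 4 = 2 — holds.
8) f = 5 lies in [2, 8] — holds.
9) g − d = -1 − 14 = -15 — holds.
10) 5 = 7×0 + 5, so 7 does not divide 5 — fails.
11) values -14 ≤ -13 ≤ 5 — holds.

Constraints 1, 10 are violated.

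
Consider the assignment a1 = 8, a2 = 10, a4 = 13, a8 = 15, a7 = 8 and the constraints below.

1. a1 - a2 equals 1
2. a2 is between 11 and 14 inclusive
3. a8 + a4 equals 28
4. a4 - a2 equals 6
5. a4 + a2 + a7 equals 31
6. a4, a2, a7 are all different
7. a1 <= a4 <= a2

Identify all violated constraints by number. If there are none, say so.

No — constraints 1, 2, 4, 7 are not satisfied.

1. a1 - a2 = 8 - 10 = -2, not 1  ✘
2. a2 = 10 is outside [11, 14]  ✘
3. a8 + a4 = 15 + 13 = 28  ✔
4. a4 - a2 = 13 - 10 = 3, not 6  ✘
5. a4 + a2 + a7 = 13 + 10 + 8 = 31  ✔
6. values 13, 10, 8 are pairwise distinct  ✔
7. values 8, 13, 10; a4 = 13 is not <= a2 = 10  ✘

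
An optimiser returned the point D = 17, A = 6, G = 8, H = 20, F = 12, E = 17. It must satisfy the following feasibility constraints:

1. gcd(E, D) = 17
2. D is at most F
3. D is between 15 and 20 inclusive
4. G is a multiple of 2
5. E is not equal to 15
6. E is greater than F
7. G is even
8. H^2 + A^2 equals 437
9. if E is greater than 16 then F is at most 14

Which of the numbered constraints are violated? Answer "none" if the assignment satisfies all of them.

1. gcd(17, 17) = 17 — holds.
2. D = 17, F = 12; 17 > 12 (want ≤) — fails.
3. D = 17 lies in [15, 20] — holds.
4. 8 / 2 = 4, so 2 divides 8 — holds.
5. E = 17, and 17 ≠ 15 — holds.
6. E = 17, F = 12; 17 > 12 — holds.
7. G = 8 is even — holds.
8. H^2 + A^2 = 20^2 + 6^2 = 400 + 36 = 436, not 437 — fails.
9. E = 17 > 16, so we need F ≤ 14; F = 12 ≤ 14 — holds.

The assignment fails constraints 2, 8.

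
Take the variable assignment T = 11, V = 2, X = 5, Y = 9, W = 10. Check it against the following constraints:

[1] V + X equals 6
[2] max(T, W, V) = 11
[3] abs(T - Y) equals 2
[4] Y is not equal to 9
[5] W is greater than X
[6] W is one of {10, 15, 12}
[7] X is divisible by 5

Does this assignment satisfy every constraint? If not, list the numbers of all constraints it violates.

[1] V + X = 2 + 5 = 7, not 6 — violated.
[2] max(11, 10, 2) = 11 — satisfied.
[3] abs(11 - 9) = 2 — satisfied.
[4] Y = 9, but 9 is required to differ — violated.
[5] W = 10, X = 5; 10 > 5 — satisfied.
[6] W = 10 is in {10, 15, 12} — satisfied.
[7] 5 / 5 = 1, so 5 divides 5 — satisfied.

No — constraints 1 and 4 are not satisfied.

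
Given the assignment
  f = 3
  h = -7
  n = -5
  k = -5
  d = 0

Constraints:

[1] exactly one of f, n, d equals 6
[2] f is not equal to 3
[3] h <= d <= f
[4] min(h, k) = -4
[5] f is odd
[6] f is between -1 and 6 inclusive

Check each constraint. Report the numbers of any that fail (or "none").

[1] f=3, n=-5, d=0; 0 of them equal 6, not exactly one  FAIL
[2] f = 3, but 3 is required to differ  FAIL
[3] values -7 <= 0 <= 3  OK
[4] min(-7, -5) = -7, not -4  FAIL
[5] f = 3 is odd  OK
[6] f = 3 lies in [-1, 6]  OK

The assignment fails constraints 1, 2, 4.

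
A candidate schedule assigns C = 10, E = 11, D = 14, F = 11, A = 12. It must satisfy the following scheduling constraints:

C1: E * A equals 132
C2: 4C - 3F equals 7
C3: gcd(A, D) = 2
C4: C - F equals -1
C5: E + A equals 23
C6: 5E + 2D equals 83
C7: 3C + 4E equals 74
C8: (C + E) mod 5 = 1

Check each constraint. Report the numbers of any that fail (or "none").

None — every constraint holds.

C1: E * A = 11 * 12 = 132 — satisfied.
C2: 4C - 3F = 4(10) - 3(11) = 7 — satisfied.
C3: gcd(12, 14) = 2 — satisfied.
C4: C - F = 10 - 11 = -1 — satisfied.
C5: E + A = 11 + 12 = 23 — satisfied.
C6: 5E + 2D = 5(11) + 2(14) = 83 — satisfied.
C7: 3C + 4E = 3(10) + 4(11) = 74 — satisfied.
C8: C + E = 21; 21 mod 5 = 1 — satisfied.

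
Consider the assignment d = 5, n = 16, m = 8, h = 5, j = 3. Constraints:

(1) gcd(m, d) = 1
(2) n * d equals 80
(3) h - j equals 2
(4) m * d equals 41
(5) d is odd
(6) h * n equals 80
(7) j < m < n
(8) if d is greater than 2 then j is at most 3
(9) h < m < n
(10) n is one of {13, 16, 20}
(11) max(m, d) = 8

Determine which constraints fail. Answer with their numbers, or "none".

(1) gcd(8, 5) = 1  true
(2) n * d = 16 * 5 = 80  true
(3) h - j = 5 - 3 = 2  true
(4) m * d = 8 * 5 = 40, not 41  false
(5) d = 5 is odd  true
(6) h * n = 5 * 16 = 80  true
(7) values 3 < 8 < 16  true
(8) d = 5 > 2, so we need j ≤ 3; j = 3 ≤ 3  true
(9) values 5 < 8 < 16  true
(10) n = 16 is in {13, 16, 20}  true
(11) max(8, 5) = 8  true

Constraint 4 does not hold.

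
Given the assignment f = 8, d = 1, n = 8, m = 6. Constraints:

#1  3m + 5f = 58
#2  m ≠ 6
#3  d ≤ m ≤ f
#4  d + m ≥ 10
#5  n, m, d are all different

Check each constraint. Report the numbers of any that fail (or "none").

Violated: 2 and 4.

#1 3m + 5f = 3(6) + 5(8) = 58  ✔
#2 m = 6, but 6 is required to differ  ✘
#3 values 1 ≤ 6 ≤ 8  ✔
#4 d + m = 1 + 6 = 7; 7 < 10, bound 10 not met  ✘
#5 values 8, 6, 1 are pairwise distinct  ✔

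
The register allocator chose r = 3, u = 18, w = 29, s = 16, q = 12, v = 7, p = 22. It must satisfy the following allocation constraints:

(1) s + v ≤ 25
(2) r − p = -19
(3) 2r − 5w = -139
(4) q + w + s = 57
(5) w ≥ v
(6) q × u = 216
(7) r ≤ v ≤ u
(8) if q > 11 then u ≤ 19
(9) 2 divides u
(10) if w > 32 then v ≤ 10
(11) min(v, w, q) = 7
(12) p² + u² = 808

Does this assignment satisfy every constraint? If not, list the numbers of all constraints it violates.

All constraints are satisfied.

(1) s + v = 16 + 7 = 23; 23 ≤ 25 — holds.
(2) r − p = 3 − 22 = -19 — holds.
(3) 2r − 5w = 2(3) − 5(29) = -139 — holds.
(4) q + w + s = 12 + 29 + 16 = 57 — holds.
(5) w = 29, v = 7; 29 ≥ 7 — holds.
(6) q × u = 12 × 18 = 216 — holds.
(7) values 3 ≤ 7 ≤ 18 — holds.
(8) q = 12 > 11, so we need u ≤ 19; u = 18 ≤ 19 — holds.
(9) 18 / 2 = 9, so 2 divides 18 — holds.
(10) w = 29, not > 32; antecedent false, conditional vacuously true — holds.
(11) min(7, 29, 12) = 7 — holds.
(12) p² + u² = 22² + 18² = 484 + 324 = 808 — holds.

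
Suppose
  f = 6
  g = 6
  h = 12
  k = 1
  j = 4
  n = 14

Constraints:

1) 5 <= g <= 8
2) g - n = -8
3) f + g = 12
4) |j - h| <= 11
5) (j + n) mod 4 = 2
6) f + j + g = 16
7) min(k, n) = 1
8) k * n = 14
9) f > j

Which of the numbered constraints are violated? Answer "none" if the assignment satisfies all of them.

1) g = 6 lies in [5, 8] — holds.
2) g - n = 6 - 14 = -8 — holds.
3) f + g = 6 + 6 = 12 — holds.
4) |4 - 12| = 8; 8 ≤ 11 — holds.
5) j + n = 18; 18 mod 4 = 2 — holds.
6) f + j + g = 6 + 4 + 6 = 16 — holds.
7) min(1, 14) = 1 — holds.
8) k * n = 1 * 14 = 14 — holds.
9) f = 6, j = 4; 6 > 4 — holds.

No violations.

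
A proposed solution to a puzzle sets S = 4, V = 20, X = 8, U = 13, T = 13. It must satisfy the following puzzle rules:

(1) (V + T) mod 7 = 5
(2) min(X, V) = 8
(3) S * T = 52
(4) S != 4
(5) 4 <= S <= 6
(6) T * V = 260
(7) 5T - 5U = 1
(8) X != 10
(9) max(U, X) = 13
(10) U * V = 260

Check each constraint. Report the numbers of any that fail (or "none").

Constraints 4 and 7 are violated.

(1) V + T = 33; 33 mod 7 = 5  ✓
(2) min(8, 20) = 8  ✓
(3) S * T = 4 * 13 = 52  ✓
(4) S = 4, but 4 is required to differ  ✗
(5) S = 4 lies in [4, 6]  ✓
(6) T * V = 13 * 20 = 260  ✓
(7) 5T - 5U = 5(13) - 5(13) = 0, not 1  ✗
(8) X = 8, and 8 ≠ 10  ✓
(9) max(13, 8) = 13  ✓
(10) U * V = 13 * 20 = 260  ✓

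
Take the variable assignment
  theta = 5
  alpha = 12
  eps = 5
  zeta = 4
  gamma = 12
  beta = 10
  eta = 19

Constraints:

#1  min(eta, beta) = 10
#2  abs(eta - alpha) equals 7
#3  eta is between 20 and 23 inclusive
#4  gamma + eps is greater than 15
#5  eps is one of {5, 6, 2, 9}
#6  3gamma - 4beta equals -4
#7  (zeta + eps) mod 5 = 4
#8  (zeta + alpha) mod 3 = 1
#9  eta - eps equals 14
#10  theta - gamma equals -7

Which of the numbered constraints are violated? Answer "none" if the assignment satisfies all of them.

#1 min(19, 10) = 10  true
#2 abs(19 - 12) = 7  true
#3 eta = 19 is outside [20, 23]  false
#4 gamma + eps = 12 + 5 = 17; 17 > 15  true
#5 eps = 5 is in {5, 6, 2, 9}  true
#6 3gamma - 4beta = 3(12) - 4(10) = -4  true
#7 zeta + eps = 9; 9 mod 5 = 4  true
#8 zeta + alpha = 16; 16 mod 3 = 1  true
#9 eta - eps = 19 - 5 = 14  true
#10 theta - gamma = 5 - 12 = -7  true

Constraint 3 does not hold.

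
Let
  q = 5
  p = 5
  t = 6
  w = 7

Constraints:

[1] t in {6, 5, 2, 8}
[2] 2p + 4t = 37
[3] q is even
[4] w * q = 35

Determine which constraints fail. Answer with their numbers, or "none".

Violated: 2 and 3.

[1] t = 6 is in {6, 5, 2, 8} — satisfied.
[2] 2p + 4t = 2(5) + 4(6) = 34, not 37 — violated.
[3] q = 5 is odd — violated.
[4] w * q = 7 * 5 = 35 — satisfied.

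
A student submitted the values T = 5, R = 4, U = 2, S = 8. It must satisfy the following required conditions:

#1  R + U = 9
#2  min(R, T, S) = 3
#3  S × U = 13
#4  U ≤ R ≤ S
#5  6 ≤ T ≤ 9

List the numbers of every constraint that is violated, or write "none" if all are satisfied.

#1 R + U = 4 + 2 = 6, not 9  false
#2 min(4, 5, 8) = 4, not 3  false
#3 S × U = 8 × 2 = 16, not 13  false
#4 values 2 ≤ 4 ≤ 8  true
#5 T = 5 is outside [6, 9]  false

Constraints 1, 2, 3, and 5 do not hold.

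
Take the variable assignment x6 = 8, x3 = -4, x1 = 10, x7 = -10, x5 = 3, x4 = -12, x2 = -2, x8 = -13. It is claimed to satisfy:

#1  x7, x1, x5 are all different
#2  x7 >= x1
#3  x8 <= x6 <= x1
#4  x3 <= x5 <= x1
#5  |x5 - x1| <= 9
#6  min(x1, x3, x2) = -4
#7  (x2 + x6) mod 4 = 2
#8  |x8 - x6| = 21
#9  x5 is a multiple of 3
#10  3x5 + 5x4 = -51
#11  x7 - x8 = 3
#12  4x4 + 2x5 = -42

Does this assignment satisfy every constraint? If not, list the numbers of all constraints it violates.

The assignment fails constraint 2.

#1 values -10, 10, 3 are pairwise distinct  holds
#2 x7 = -10, x1 = 10; -10 < 10 (want ≥)  fails
#3 values -13 <= 8 <= 10  holds
#4 values -4 <= 3 <= 10  holds
#5 |3 - 10| = 7; 7 ≤ 9  holds
#6 min(10, -4, -2) = -4  holds
#7 x2 + x6 = 6; 6 mod 4 = 2  holds
#8 |-13 - 8| = 21  holds
#9 3 / 3 = 1, so 3 divides 3  holds
#10 3x5 + 5x4 = 3(3) + 5(-12) = -51  holds
#11 x7 - x8 = -10 - (-13) = 3  holds
#12 4x4 + 2x5 = 4(-12) + 2(3) = -42  holds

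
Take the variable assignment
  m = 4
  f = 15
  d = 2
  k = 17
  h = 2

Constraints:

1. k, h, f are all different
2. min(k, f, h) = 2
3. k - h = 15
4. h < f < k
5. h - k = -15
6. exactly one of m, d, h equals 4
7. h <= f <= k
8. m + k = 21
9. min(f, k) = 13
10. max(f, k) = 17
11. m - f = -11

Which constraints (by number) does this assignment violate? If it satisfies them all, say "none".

The assignment fails constraint 9.

1. values 17, 2, 15 are pairwise distinct  true
2. min(17, 15, 2) = 2  true
3. k - h = 17 - 2 = 15  true
4. values 2 < 15 < 17  true
5. h - k = 2 - 17 = -15  true
6. m=4, d=2, h=2; 1 of them equals 4  true
7. values 2 <= 15 <= 17  true
8. m + k = 4 + 17 = 21  true
9. min(15, 17) = 15, not 13  false
10. max(15, 17) = 17  true
11. m - f = 4 - 15 = -11  true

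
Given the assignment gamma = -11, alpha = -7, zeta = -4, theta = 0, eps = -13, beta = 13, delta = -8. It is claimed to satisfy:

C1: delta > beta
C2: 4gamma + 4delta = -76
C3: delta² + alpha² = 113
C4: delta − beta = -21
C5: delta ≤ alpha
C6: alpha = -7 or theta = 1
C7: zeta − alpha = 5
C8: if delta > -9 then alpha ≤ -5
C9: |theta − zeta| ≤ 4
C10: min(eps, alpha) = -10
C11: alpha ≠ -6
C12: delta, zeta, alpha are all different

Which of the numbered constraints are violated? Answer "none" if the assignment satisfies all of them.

No — constraints 1, 7, and 10 are not satisfied.

C1: delta = -8, beta = 13; -8 ≤ 13 (want >)  no
C2: 4gamma + 4delta = 4(-11) + 4(-8) = -76  yes
C3: delta² + alpha² = (-8)² + (-7)² = 64 + 49 = 113  yes
C4: delta − beta = -8 − 13 = -21  yes
C5: delta = -8, alpha = -7; -8 ≤ -7  yes
C6: alpha = -7 = -7 (first disjunct)  yes
C7: zeta − alpha = -4 − (-7) = 3, not 5  no
C8: delta = -8 > -9, so we need alpha ≤ -5; alpha = -7 ≤ -5  yes
C9: |0 − (-4)| = 4; 4 ≤ 4  yes
C10: min(-13, -7) = -13, not -10  no
C11: alpha = -7, and -7 ≠ -6  yes
C12: values -8, -4, -7 are pairwise distinct  yes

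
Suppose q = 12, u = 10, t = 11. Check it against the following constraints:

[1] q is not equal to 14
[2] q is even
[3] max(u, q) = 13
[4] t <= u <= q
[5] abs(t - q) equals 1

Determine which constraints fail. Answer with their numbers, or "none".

Constraints 3 and 4 do not hold.

[1] q = 12, and 12 ≠ 14 — holds.
[2] q = 12 is even — holds.
[3] max(10, 12) = 12, not 13 — fails.
[4] values 11, 10, 12; t = 11 is not <= u = 10 — fails.
[5] abs(11 - 12) = 1 — holds.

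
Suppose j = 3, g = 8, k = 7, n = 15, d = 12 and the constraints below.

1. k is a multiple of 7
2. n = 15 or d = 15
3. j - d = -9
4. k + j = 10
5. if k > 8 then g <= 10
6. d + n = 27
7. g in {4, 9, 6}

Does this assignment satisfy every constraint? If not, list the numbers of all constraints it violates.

1. 7 / 7 = 1, so 7 divides 7 — holds.
2. n = 15 = 15 (first disjunct) — holds.
3. j - d = 3 - 12 = -9 — holds.
4. k + j = 7 + 3 = 10 — holds.
5. k = 7, not > 8; antecedent false, conditional vacuously true — holds.
6. d + n = 12 + 15 = 27 — holds.
7. g = 8 is not in {4, 9, 6} — fails.

Violated: 7.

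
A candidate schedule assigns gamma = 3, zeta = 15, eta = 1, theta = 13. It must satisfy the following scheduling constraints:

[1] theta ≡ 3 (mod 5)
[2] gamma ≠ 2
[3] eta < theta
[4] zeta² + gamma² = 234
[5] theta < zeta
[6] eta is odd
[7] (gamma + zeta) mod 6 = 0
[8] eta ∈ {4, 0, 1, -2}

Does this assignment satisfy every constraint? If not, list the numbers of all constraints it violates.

[1] 13 mod 5 = 3  OK
[2] gamma = 3, and 3 ≠ 2  OK
[3] eta = 1, theta = 13; 1 < 13  OK
[4] zeta² + gamma² = 15² + 3² = 225 + 9 = 234  OK
[5] theta = 13, zeta = 15; 13 < 15  OK
[6] eta = 1 is odd  OK
[7] gamma + zeta = 18; 18 mod 6 = 0  OK
[8] eta = 1 is in {4, 0, 1, -2}  OK

Yes — all constraints hold.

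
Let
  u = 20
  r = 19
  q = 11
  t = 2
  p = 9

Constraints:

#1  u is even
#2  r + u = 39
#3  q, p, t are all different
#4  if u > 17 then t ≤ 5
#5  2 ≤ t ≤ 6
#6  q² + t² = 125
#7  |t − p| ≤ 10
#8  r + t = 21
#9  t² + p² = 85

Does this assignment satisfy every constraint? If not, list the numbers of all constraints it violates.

No violations.

#1 u = 20 is even — OK.
#2 r + u = 19 + 20 = 39 — OK.
#3 values 11, 9, 2 are pairwise distinct — OK.
#4 u = 20 > 17, so we need t ≤ 5; t = 2 ≤ 5 — OK.
#5 t = 2 lies in [2, 6] — OK.
#6 q² + t² = 11² + 2² = 121 + 4 = 125 — OK.
#7 |2 − 9| = 7; 7 ≤ 10 — OK.
#8 r + t = 19 + 2 = 21 — OK.
#9 t² + p² = 2² + 9² = 4 + 81 = 85 — OK.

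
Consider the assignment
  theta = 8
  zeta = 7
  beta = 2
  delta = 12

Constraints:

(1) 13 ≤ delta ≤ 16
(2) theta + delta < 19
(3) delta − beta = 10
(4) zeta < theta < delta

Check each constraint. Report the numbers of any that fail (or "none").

No — constraints 1 and 2 are not satisfied.

(1) delta = 12 is outside [13, 16] — fails.
(2) theta + delta = 8 + 12 = 20; 20 ≥ 19, bound 19 not met — fails.
(3) delta − beta = 12 − 2 = 10 — holds.
(4) values 7 < 8 < 12 — holds.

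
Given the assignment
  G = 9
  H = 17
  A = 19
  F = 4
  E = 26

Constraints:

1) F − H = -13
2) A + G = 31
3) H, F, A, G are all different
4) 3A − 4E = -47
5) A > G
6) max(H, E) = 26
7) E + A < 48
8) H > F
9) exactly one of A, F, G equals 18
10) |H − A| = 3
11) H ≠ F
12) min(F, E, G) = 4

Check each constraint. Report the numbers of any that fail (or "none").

1) F − H = 4 − 17 = -13  OK
2) A + G = 19 + 9 = 28, not 31  FAIL
3) values 17, 4, 19, 9 are pairwise distinct  OK
4) 3A − 4E = 3(19) − 4(26) = -47  OK
5) A = 19, G = 9; 19 > 9  OK
6) max(17, 26) = 26  OK
7) E + A = 26 + 19 = 45; 45 < 48  OK
8) H = 17, F = 4; 17 > 4  OK
9) A=19, F=4, G=9; 0 of them equal 18, not exactly one  FAIL
10) |17 − 19| = 2, not 3  FAIL
11) H = 17, F = 4; distinct  OK
12) min(4, 26, 9) = 4  OK

Constraints 2, 9, and 10 are violated.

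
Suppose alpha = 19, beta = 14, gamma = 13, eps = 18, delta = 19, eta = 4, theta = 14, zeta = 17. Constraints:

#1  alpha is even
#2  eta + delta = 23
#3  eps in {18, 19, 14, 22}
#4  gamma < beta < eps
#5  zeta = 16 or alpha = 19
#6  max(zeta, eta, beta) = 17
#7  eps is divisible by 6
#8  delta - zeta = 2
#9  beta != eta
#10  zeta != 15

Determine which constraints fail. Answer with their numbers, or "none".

No — constraint 1 is not satisfied.

#1 alpha = 19 is odd  no
#2 eta + delta = 4 + 19 = 23  yes
#3 eps = 18 is in {18, 19, 14, 22}  yes
#4 values 13 < 14 < 18  yes
#5 zeta = 17 ≠ 16, but alpha = 19 = 19 (second disjunct)  yes
#6 max(17, 4, 14) = 17  yes
#7 18 / 6 = 3, so 6 divides 18  yes
#8 delta - zeta = 19 - 17 = 2  yes
#9 beta = 14, eta = 4; distinct  yes
#10 zeta = 17, and 17 ≠ 15  yes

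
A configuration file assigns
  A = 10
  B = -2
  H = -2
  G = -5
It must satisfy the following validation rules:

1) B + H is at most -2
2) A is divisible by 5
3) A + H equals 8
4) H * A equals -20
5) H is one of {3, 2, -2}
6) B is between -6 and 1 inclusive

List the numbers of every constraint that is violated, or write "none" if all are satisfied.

1) B + H = -2 + (-2) = -4; -4 ≤ -2 — holds.
2) 10 / 5 = 2, so 5 divides 10 — holds.
3) A + H = 10 + (-2) = 8 — holds.
4) H * A = -2 * 10 = -20 — holds.
5) H = -2 is in {3, 2, -2} — holds.
6) B = -2 lies in [-6, 1] — holds.

All constraints are satisfied.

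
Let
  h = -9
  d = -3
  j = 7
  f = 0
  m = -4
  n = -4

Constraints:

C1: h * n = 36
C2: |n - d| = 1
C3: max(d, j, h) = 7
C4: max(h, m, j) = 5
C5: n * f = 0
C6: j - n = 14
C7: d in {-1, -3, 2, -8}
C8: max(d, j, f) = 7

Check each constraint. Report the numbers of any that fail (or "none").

Violated: 4 and 6.

C1: h * n = -9 * (-4) = 36 — satisfied.
C2: |-4 - (-3)| = 1 — satisfied.
C3: max(-3, 7, -9) = 7 — satisfied.
C4: max(-9, -4, 7) = 7, not 5 — violated.
C5: n * f = -4 * 0 = 0 — satisfied.
C6: j - n = 7 - (-4) = 11, not 14 — violated.
C7: d = -3 is in {-1, -3, 2, -8} — satisfied.
C8: max(-3, 7, 0) = 7 — satisfied.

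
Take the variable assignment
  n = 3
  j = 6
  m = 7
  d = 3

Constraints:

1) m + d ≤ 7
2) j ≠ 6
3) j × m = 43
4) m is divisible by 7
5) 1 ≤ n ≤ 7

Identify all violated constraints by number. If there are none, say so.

1) m + d = 7 + 3 = 10; 10 > 7, bound 7 not met — violated.
2) j = 6, but 6 is required to differ — violated.
3) j × m = 6 × 7 = 42, not 43 — violated.
4) 7 / 7 = 1, so 7 divides 7 — OK.
5) n = 3 lies in [1, 7] — OK.

Constraints 1, 2, and 3 are violated.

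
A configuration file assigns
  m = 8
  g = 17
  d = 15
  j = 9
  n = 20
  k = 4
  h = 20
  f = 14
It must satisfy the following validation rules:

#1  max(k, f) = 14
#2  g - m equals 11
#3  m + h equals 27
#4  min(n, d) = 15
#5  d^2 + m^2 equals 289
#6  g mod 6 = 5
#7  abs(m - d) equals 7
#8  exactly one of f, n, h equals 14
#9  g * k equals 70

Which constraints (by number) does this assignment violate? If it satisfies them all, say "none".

No — constraints 2, 3, 9 are not satisfied.

#1 max(4, 14) = 14  yes
#2 g - m = 17 - 8 = 9, not 11  no
#3 m + h = 8 + 20 = 28, not 27  no
#4 min(20, 15) = 15  yes
#5 d^2 + m^2 = 15^2 + 8^2 = 225 + 64 = 289  yes
#6 17 mod 6 = 5  yes
#7 abs(8 - 15) = 7  yes
#8 f=14, n=20, h=20; 1 of them equals 14  yes
#9 g * k = 17 * 4 = 68, not 70  no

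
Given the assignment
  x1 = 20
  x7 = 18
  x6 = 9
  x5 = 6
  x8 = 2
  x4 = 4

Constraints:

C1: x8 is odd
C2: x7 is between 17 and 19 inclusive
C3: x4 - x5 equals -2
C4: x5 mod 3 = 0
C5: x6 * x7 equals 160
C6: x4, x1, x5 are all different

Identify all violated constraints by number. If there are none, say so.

The assignment fails constraints 1 and 5.

C1: x8 = 2 is even — violated.
C2: x7 = 18 lies in [17, 19] — OK.
C3: x4 - x5 = 4 - 6 = -2 — OK.
C4: 6 mod 3 = 0 — OK.
C5: x6 * x7 = 9 * 18 = 162, not 160 — violated.
C6: values 4, 20, 6 are pairwise distinct — OK.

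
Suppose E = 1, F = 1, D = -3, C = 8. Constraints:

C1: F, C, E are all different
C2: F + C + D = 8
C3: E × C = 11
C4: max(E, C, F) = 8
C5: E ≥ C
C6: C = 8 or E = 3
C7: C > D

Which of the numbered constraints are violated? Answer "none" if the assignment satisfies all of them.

C1: F = E = 1, not all different  FAIL
C2: F + C + D = 1 + 8 + (-3) = 6, not 8  FAIL
C3: E × C = 1 × 8 = 8, not 11  FAIL
C4: max(1, 8, 1) = 8  OK
C5: E = 1, C = 8; 1 < 8 (want ≥)  FAIL
C6: C = 8 = 8 (first disjunct)  OK
C7: C = 8, D = -3; 8 > -3  OK

Violated: 1, 2, 3, and 5.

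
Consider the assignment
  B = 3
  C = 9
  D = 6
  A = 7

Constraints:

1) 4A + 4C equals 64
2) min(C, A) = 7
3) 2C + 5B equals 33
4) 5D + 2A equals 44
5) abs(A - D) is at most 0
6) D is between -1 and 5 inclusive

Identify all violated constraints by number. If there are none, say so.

1) 4A + 4C = 4(7) + 4(9) = 64 — OK.
2) min(9, 7) = 7 — OK.
3) 2C + 5B = 2(9) + 5(3) = 33 — OK.
4) 5D + 2A = 5(6) + 2(7) = 44 — OK.
5) abs(7 - 6) = 1; 1 > 0, exceeds bound 0 — violated.
6) D = 6 is outside [-1, 5] — violated.

Violated: 5, 6.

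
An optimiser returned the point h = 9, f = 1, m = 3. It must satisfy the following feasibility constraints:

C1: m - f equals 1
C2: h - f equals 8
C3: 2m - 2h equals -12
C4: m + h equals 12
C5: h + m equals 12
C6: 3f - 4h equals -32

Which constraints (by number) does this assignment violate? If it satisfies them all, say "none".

C1: m - f = 3 - 1 = 2, not 1  ✘
C2: h - f = 9 - 1 = 8  ✔
C3: 2m - 2h = 2(3) - 2(9) = -12  ✔
C4: m + h = 3 + 9 = 12  ✔
C5: h + m = 9 + 3 = 12  ✔
C6: 3f - 4h = 3(1) - 4(9) = -33, not -32  ✘

Violated: 1 and 6.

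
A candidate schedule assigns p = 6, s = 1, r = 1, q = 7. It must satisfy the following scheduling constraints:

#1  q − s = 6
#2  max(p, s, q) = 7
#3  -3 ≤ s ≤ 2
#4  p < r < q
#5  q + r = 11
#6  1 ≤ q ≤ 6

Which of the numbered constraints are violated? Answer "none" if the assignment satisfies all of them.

#1 q − s = 7 − 1 = 6 — holds.
#2 max(6, 1, 7) = 7 — holds.
#3 s = 1 lies in [-3, 2] — holds.
#4 values 6, 1, 7; p = 6 is not < r = 1 — fails.
#5 q + r = 7 + 1 = 8, not 11 — fails.
#6 q = 7 is outside [1, 6] — fails.

Constraints 4, 5, and 6 do not hold.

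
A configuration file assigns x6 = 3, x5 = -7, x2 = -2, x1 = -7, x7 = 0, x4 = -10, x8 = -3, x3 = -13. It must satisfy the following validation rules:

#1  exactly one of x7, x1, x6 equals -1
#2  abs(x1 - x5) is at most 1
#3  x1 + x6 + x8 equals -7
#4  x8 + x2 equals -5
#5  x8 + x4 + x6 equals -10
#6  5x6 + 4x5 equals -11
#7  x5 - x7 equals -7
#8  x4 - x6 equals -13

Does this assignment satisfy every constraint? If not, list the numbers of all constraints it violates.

Constraints 1 and 6 do not hold.

#1 x7=0, x1=-7, x6=3; 0 of them equal -1, not exactly one — fails.
#2 abs(-7 - (-7)) = 0; 0 ≤ 1 — holds.
#3 x1 + x6 + x8 = -7 + 3 + (-3) = -7 — holds.
#4 x8 + x2 = -3 + (-2) = -5 — holds.
#5 x8 + x4 + x6 = -3 + (-10) + 3 = -10 — holds.
#6 5x6 + 4x5 = 5(3) + 4(-7) = -13, not -11 — fails.
#7 x5 - x7 = -7 - 0 = -7 — holds.
#8 x4 - x6 = -10 - 3 = -13 — holds.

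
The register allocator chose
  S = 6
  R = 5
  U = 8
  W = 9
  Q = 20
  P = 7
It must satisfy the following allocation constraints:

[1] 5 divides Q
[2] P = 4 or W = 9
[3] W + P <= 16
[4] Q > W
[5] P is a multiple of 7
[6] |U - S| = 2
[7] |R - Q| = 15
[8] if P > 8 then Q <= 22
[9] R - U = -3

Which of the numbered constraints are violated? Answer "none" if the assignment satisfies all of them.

[1] 20 / 5 = 4, so 5 divides 20 — OK.
[2] P = 7 ≠ 4, but W = 9 = 9 (second disjunct) — OK.
[3] W + P = 9 + 7 = 16; 16 ≤ 16 — OK.
[4] Q = 20, W = 9; 20 > 9 — OK.
[5] 7 / 7 = 1, so 7 divides 7 — OK.
[6] |8 - 6| = 2 — OK.
[7] |5 - 20| = 15 — OK.
[8] P = 7, not > 8; antecedent false, conditional vacuously true — OK.
[9] R - U = 5 - 8 = -3 — OK.

None — every constraint holds.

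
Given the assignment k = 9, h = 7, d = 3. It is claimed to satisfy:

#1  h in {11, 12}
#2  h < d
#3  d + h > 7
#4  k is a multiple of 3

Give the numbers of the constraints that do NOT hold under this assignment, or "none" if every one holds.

#1 h = 7 is not in {11, 12} — fails.
#2 h = 7, d = 3; 7 ≥ 3 (want <) — fails.
#3 d + h = 3 + 7 = 10; 10 > 7 — holds.
#4 9 / 3 = 3, so 3 divides 9 — holds.

No — constraints 1, 2 are not satisfied.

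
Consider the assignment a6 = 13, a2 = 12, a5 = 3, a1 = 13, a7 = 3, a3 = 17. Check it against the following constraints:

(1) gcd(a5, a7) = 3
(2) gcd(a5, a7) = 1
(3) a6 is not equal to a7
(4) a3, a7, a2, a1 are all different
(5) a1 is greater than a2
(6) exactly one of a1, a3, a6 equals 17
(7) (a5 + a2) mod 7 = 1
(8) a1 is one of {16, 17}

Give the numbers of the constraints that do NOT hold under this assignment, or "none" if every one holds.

(1) gcd(3, 3) = 3  ✓
(2) gcd(3, 3) = 3, not 1  ✗
(3) a6 = 13, a7 = 3; distinct  ✓
(4) values 17, 3, 12, 13 are pairwise distinct  ✓
(5) a1 = 13, a2 = 12; 13 > 12  ✓
(6) a1=13, a3=17, a6=13; 1 of them equals 17  ✓
(7) a5 + a2 = 15; 15 mod 7 = 1  ✓
(8) a1 = 13 is not in {16, 17}  ✗

No — constraints 2, 8 are not satisfied.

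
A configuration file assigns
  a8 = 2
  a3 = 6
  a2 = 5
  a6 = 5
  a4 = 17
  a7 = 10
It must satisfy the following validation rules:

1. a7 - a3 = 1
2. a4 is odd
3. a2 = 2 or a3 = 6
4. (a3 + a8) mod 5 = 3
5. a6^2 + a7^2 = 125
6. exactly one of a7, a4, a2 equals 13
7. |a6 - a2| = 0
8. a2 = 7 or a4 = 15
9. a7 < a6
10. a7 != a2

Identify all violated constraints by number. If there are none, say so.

1. a7 - a3 = 10 - 6 = 4, not 1 — fails.
2. a4 = 17 is odd — holds.
3. a2 = 5 ≠ 2, but a3 = 6 = 6 (second disjunct) — holds.
4. a3 + a8 = 8; 8 mod 5 = 3 — holds.
5. a6^2 + a7^2 = 5^2 + 10^2 = 25 + 100 = 125 — holds.
6. a7=10, a4=17, a2=5; 0 of them equal 13, not exactly one — fails.
7. |5 - 5| = 0 — holds.
8. a2 = 5 ≠ 7 and a4 = 17 ≠ 15; both disjuncts false — fails.
9. a7 = 10, a6 = 5; 10 ≥ 5 (want <) — fails.
10. a7 = 10, a2 = 5; distinct — holds.

Constraints 1, 6, 8, 9 are violated.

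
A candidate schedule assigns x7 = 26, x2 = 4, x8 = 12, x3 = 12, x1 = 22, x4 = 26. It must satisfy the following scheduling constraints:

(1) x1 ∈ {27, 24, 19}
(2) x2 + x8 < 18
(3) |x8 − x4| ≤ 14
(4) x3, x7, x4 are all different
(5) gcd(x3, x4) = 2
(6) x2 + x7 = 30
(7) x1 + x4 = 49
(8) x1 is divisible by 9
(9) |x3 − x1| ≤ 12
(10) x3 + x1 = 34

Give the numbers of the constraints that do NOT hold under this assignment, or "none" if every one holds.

The assignment fails constraints 1, 4, 7, and 8.

(1) x1 = 22 is not in {27, 24, 19} — violated.
(2) x2 + x8 = 4 + 12 = 16; 16 < 18 — OK.
(3) |12 − 26| = 14; 14 ≤ 14 — OK.
(4) x7 = x4 = 26, not all different — violated.
(5) gcd(12, 26) = 2 — OK.
(6) x2 + x7 = 4 + 26 = 30 — OK.
(7) x1 + x4 = 22 + 26 = 48, not 49 — violated.
(8) 22 = 9×2 + 4, so 9 does not divide 22 — violated.
(9) |12 − 22| = 10; 10 ≤ 12 — OK.
(10) x3 + x1 = 12 + 22 = 34 — OK.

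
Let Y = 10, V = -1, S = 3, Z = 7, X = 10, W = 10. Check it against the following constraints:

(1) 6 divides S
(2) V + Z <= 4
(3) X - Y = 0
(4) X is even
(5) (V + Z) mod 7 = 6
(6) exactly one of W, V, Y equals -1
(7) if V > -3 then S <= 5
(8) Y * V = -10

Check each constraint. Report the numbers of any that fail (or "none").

(1) 3 = 6*0 + 3, so 6 does not divide 3  fails
(2) V + Z = -1 + 7 = 6; 6 > 4, bound 4 not met  fails
(3) X - Y = 10 - 10 = 0  holds
(4) X = 10 is even  holds
(5) V + Z = 6; 6 mod 7 = 6  holds
(6) W=10, V=-1, Y=10; 1 of them equals -1  holds
(7) V = -1 > -3, so we need S ≤ 5; S = 3 ≤ 5  holds
(8) Y * V = 10 * (-1) = -10  holds

The assignment fails constraints 1, 2.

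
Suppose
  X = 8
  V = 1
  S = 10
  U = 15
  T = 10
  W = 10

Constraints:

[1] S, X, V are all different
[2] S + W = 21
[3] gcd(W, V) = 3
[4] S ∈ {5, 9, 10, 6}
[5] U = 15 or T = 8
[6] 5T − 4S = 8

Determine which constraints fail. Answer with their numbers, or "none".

[1] values 10, 8, 1 are pairwise distinct  yes
[2] S + W = 10 + 10 = 20, not 21  no
[3] gcd(10, 1) = 1, not 3  no
[4] S = 10 is in {5, 9, 10, 6}  yes
[5] U = 15 = 15 (first disjunct)  yes
[6] 5T − 4S = 5(10) − 4(10) = 10, not 8  no

Constraints 2, 3, and 6 are violated.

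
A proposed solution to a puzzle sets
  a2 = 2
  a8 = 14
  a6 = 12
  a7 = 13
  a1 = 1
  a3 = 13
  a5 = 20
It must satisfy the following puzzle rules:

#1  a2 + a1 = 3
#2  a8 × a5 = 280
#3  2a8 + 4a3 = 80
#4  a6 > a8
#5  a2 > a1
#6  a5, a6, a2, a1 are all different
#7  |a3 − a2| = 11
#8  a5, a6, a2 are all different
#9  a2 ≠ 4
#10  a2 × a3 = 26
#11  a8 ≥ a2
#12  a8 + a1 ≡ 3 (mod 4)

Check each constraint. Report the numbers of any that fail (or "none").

Constraint 4 does not hold.

#1 a2 + a1 = 2 + 1 = 3  holds
#2 a8 × a5 = 14 × 20 = 280  holds
#3 2a8 + 4a3 = 2(14) + 4(13) = 80  holds
#4 a6 = 12, a8 = 14; 12 ≤ 14 (want >)  fails
#5 a2 = 2, a1 = 1; 2 > 1  holds
#6 values 20, 12, 2, 1 are pairwise distinct  holds
#7 |13 − 2| = 11  holds
#8 values 20, 12, 2 are pairwise distinct  holds
#9 a2 = 2, and 2 ≠ 4  holds
#10 a2 × a3 = 2 × 13 = 26  holds
#11 a8 = 14, a2 = 2; 14 ≥ 2  holds
#12 a8 + a1 = 15; 15 mod 4 = 3  holds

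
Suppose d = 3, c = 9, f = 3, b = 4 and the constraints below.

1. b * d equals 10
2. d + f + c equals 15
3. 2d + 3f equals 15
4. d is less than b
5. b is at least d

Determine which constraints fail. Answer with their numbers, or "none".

Constraint 1 is violated.

1. b * d = 4 * 3 = 12, not 10  no
2. d + f + c = 3 + 3 + 9 = 15  yes
3. 2d + 3f = 2(3) + 3(3) = 15  yes
4. d = 3, b = 4; 3 < 4  yes
5. b = 4, d = 3; 4 ≥ 3  yes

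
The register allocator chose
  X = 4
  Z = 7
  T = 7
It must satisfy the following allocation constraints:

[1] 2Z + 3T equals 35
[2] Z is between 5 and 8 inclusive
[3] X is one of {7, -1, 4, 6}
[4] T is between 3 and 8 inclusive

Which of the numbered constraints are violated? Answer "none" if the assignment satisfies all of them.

[1] 2Z + 3T = 2(7) + 3(7) = 35 — holds.
[2] Z = 7 lies in [5, 8] — holds.
[3] X = 4 is in {7, -1, 4, 6} — holds.
[4] T = 7 lies in [3, 8] — holds.

No violations.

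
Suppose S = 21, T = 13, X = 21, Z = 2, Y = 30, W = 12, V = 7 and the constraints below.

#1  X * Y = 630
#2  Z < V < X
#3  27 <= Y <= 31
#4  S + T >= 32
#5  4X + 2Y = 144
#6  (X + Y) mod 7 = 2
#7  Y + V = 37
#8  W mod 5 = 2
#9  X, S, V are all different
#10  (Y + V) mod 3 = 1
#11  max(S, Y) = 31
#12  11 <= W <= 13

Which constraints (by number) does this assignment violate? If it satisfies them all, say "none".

Constraints 9, 11 are violated.

#1 X * Y = 21 * 30 = 630 — holds.
#2 values 2 < 7 < 21 — holds.
#3 Y = 30 lies in [27, 31] — holds.
#4 S + T = 21 + 13 = 34; 34 ≥ 32 — holds.
#5 4X + 2Y = 4(21) + 2(30) = 144 — holds.
#6 X + Y = 51; 51 mod 7 = 2 — holds.
#7 Y + V = 30 + 7 = 37 — holds.
#8 12 mod 5 = 2 — holds.
#9 X = S = 21, not all different — does not hold.
#10 Y + V = 37; 37 mod 3 = 1 — holds.
#11 max(21, 30) = 30, not 31 — does not hold.
#12 W = 12 lies in [11, 13] — holds.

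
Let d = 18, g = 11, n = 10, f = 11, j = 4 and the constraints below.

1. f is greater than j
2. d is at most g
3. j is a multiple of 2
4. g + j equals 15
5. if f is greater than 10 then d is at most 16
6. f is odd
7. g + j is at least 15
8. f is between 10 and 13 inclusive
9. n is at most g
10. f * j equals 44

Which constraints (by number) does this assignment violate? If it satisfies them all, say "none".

1. f = 11, j = 4; 11 > 4  holds
2. d = 18, g = 11; 18 > 11 (want ≤)  fails
3. 4 / 2 = 2, so 2 divides 4  holds
4. g + j = 11 + 4 = 15  holds
5. f = 11 > 10, so we need d ≤ 16; but d = 18 > 16  fails
6. f = 11 is odd  holds
7. g + j = 11 + 4 = 15; 15 ≥ 15  holds
8. f = 11 lies in [10, 13]  holds
9. n = 10, g = 11; 10 ≤ 11  holds
10. f * j = 11 * 4 = 44  holds

Violated: 2, 5.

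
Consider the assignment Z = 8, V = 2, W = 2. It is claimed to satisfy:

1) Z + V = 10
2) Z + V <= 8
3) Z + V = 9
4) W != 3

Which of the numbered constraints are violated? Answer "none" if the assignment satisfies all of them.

1) Z + V = 8 + 2 = 10 — OK.
2) Z + V = 8 + 2 = 10; 10 > 8, bound 8 not met — violated.
3) Z + V = 8 + 2 = 10, not 9 — violated.
4) W = 2, and 2 ≠ 3 — OK.

Constraints 2 and 3 do not hold.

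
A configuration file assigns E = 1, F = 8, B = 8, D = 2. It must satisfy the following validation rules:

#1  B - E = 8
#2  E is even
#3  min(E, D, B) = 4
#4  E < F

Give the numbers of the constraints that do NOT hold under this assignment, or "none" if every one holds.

#1 B - E = 8 - 1 = 7, not 8 — violated.
#2 E = 1 is odd — violated.
#3 min(1, 2, 8) = 1, not 4 — violated.
#4 E = 1, F = 8; 1 < 8 — satisfied.

Constraints 1, 2, 3 are violated.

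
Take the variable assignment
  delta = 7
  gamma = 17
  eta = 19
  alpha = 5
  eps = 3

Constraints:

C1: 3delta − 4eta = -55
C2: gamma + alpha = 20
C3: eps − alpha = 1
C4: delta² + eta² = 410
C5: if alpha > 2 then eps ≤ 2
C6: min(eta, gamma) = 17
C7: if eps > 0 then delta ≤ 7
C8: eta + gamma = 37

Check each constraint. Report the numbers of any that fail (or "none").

Constraints 2, 3, 5, and 8 are violated.

C1: 3delta − 4eta = 3(7) − 4(19) = -55  ✓
C2: gamma + alpha = 17 + 5 = 22, not 20  ✗
C3: eps − alpha = 3 − 5 = -2, not 1  ✗
C4: delta² + eta² = 7² + 19² = 49 + 361 = 410  ✓
C5: alpha = 5 > 2, so we need eps ≤ 2; but eps = 3 > 2  ✗
C6: min(19, 17) = 17  ✓
C7: eps = 3 > 0, so we need delta ≤ 7; delta = 7 ≤ 7  ✓
C8: eta + gamma = 19 + 17 = 36, not 37  ✗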